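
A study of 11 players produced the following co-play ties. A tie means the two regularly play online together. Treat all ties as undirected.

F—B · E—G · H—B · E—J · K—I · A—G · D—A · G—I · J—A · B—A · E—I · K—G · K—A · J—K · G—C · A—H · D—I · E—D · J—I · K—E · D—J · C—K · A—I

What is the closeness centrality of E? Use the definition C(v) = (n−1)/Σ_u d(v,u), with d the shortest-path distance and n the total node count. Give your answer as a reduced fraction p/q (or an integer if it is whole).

10/19

Distances from E: A:2, B:3, C:2, D:1, F:4, G:1, H:3, I:1, J:1, K:1. Sum = 19.
n = 11, so closeness = 10/19.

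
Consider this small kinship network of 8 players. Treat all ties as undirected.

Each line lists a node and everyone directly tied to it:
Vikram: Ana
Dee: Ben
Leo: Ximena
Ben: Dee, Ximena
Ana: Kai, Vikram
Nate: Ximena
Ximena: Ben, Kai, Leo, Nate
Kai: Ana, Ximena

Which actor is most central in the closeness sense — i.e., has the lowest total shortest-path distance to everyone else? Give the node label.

Farness (sum of distances to all others) for each node — Ana:17, Ben:15, Dee:21, Kai:13, Leo:17, Nate:17, Vikram:23, Ximena:11.
The smallest farness is 11, for Ximena, so Ximena has the highest closeness.

Ximena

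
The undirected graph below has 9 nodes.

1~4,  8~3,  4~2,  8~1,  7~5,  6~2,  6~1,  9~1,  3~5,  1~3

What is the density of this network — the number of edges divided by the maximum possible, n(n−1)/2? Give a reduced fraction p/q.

There are 10 edges and 9 nodes, so the maximum possible is C(9,2) = 36.
Density = 10/36 = 5/18.

5/18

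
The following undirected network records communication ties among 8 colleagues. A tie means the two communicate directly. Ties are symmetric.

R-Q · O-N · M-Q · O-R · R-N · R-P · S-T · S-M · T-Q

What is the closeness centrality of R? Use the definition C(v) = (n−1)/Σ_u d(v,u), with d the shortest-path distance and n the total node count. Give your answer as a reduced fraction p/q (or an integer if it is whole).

7/11

Distances from R: M:2, N:1, O:1, P:1, Q:1, S:3, T:2. Sum = 11.
n = 8, so closeness = 7/11.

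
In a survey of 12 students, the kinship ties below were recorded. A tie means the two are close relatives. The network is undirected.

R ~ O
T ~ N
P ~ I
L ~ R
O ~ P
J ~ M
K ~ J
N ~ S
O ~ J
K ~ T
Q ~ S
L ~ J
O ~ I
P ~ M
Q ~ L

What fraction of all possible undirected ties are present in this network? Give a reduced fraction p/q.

5/22

There are 15 edges and 12 nodes, so the maximum possible is C(12,2) = 66.
Density = 15/66 = 5/22.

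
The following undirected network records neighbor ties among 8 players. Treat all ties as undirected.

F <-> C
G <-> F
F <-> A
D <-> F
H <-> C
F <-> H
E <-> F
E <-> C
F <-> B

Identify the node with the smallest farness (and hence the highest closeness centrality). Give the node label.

Farness (sum of distances to all others) for each node — A:13, B:13, C:11, D:13, E:12, F:7, G:13, H:12.
The smallest farness is 7, for F, so F has the highest closeness.

F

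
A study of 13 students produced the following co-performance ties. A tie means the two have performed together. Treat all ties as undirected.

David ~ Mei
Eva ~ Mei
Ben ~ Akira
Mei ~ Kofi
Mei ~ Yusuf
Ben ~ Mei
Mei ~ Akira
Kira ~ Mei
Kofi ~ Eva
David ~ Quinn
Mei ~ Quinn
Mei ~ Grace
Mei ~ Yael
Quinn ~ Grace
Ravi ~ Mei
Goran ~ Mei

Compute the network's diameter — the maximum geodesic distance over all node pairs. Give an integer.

2

Eccentricity of each node (its greatest distance to any other): Akira:2, Ben:2, David:2, Eva:2, Goran:2, Grace:2, Kira:2, Kofi:2, Mei:1, Quinn:2, Ravi:2, Yael:2, Yusuf:2.
The maximum eccentricity is 2, realized for instance by the pair Ravi–Akira via Ravi – Mei – Akira. So the diameter is 2.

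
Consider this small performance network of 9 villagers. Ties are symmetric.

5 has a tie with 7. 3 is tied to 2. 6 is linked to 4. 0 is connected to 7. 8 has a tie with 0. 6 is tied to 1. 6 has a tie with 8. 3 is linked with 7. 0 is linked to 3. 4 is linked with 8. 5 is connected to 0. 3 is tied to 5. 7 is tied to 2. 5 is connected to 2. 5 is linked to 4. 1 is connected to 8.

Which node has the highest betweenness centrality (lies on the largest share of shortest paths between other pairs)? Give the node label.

8

Unnormalized betweenness of each node: 0:431/60, 1:0, 2:0, 3:47/60, 4:289/60, 5:104/15, 6:31/30, 7:47/60, 8:112/15.
8 has the largest value, 112/15, making it the main broker — the node through which the most shortest paths run.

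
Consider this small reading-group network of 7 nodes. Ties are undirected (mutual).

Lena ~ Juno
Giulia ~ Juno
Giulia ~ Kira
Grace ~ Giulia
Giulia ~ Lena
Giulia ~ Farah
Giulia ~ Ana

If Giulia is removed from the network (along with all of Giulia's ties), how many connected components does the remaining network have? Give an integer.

5

Without Giulia, the remaining ties split the others into: {Juno, Lena}; {Ana}; {Grace}; {Farah}; {Kira}.
That's 5 separate components.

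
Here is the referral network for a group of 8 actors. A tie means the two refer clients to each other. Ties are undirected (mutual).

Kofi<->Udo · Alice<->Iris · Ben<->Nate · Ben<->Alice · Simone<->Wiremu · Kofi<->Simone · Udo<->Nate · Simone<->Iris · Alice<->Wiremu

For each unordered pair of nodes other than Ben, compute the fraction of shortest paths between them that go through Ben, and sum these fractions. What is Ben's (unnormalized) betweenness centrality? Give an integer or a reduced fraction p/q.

Pairs whose geodesics pass through Ben — Iris–Nate: 1; Udo–Alice: 1; Nate–Alice: 1; Nate–Wiremu: 1.
All other pairs contribute 0.
Summing the contributions gives betweenness(Ben) = 4.

4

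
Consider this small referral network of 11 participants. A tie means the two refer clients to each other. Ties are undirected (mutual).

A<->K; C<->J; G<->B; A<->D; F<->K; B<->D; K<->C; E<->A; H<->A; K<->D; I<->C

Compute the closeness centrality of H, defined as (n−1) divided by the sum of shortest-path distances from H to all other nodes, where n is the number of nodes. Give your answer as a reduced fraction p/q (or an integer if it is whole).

5/14

Distances from H: A:1, B:3, C:3, D:2, E:2, F:3, G:4, I:4, J:4, K:2. Sum = 28.
n = 11, so closeness = 10/28 = 5/14.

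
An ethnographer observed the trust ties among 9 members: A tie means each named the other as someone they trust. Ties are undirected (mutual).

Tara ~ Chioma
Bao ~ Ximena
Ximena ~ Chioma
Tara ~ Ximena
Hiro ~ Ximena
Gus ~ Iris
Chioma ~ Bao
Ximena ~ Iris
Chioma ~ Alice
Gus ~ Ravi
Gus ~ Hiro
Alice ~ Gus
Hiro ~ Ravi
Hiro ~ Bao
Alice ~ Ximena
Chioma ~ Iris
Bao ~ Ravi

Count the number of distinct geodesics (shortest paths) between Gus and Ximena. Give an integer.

3

The shortest distance is 2. The length-2 paths are: Gus–Alice–Ximena; Gus–Hiro–Ximena; Gus–Iris–Ximena.
That gives 3 distinct shortest paths.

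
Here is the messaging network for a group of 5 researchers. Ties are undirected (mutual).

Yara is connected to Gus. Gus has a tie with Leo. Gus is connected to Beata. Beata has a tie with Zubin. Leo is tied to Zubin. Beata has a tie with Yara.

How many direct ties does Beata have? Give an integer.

3

Beata is directly tied to Gus, Yara, and Zubin. That is 3 neighbors, so the degree of Beata is 3.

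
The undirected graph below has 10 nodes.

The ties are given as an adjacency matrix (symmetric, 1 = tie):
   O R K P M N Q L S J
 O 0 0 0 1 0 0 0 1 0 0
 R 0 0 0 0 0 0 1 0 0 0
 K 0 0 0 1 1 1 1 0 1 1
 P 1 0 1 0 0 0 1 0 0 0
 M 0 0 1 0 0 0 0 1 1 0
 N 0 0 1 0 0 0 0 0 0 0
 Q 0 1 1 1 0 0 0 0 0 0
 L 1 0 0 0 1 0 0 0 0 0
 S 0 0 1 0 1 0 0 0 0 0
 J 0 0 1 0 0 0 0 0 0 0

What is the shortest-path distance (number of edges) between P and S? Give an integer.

2

One shortest route is P – K – S, which uses 2 edges, and P and S are not directly tied, so nothing shorter exists. So d(P,S) = 2.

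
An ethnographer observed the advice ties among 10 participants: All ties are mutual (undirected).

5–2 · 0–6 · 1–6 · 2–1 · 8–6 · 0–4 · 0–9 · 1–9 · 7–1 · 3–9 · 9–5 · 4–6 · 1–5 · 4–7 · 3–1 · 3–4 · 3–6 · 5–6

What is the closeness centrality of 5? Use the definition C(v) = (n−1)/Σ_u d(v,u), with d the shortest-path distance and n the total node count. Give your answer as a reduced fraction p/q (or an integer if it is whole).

9/14

Distances from 5: 0:2, 1:1, 2:1, 3:2, 4:2, 6:1, 7:2, 8:2, 9:1. Sum = 14.
n = 10, so closeness = 9/14.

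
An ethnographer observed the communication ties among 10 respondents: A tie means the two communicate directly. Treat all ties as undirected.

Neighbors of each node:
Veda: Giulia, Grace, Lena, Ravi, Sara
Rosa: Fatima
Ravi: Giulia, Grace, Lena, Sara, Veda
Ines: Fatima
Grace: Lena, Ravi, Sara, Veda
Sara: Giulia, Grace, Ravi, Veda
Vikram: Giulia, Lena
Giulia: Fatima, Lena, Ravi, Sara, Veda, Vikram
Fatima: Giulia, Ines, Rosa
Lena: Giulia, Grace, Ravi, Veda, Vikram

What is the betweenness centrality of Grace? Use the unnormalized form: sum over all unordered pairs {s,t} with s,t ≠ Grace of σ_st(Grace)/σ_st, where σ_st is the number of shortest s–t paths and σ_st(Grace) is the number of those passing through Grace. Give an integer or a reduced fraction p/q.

1/4

Pairs whose geodesics pass through Grace — Sara–Lena: 1/4.
All other pairs contribute 0.
Summing the contributions gives betweenness(Grace) = 1/4.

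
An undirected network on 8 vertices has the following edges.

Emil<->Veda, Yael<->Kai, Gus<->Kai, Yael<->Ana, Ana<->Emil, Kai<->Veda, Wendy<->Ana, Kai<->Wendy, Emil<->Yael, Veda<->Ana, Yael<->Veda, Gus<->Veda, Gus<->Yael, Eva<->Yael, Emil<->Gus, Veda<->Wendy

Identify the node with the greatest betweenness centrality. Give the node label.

Yael

Unnormalized betweenness of each node: Ana:7/6, Emil:1/3, Eva:0, Gus:1/3, Kai:7/6, Veda:8/3, Wendy:1/3, Yael:7.
Yael has the largest value, 7, making it the main broker — the node through which the most shortest paths run.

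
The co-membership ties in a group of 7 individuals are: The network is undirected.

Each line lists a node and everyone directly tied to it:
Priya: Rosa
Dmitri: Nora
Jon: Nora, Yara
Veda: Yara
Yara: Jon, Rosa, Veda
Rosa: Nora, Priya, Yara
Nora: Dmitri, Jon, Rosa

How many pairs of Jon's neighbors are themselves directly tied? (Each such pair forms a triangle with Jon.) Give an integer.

0

Jon's neighbors are Nora and Yara, but none of them are tied to each other, so no triangle contains Jon.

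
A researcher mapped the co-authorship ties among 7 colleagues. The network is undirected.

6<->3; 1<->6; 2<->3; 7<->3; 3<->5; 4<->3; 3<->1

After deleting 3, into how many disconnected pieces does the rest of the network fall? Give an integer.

Without 3, the remaining ties split the others into: {1, 6}; {2}; {7}; {4}; {5}.
That's 5 separate components.

5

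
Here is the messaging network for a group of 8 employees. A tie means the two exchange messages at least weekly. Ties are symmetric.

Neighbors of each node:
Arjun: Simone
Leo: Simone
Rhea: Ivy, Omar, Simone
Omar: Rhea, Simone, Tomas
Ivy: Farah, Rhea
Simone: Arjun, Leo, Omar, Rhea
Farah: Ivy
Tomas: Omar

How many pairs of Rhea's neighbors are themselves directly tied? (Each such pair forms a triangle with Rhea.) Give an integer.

Rhea's neighbors: Ivy, Omar, and Simone.
Neighbor pairs that are themselves tied: Rhea–Omar–Simone. Each forms one triangle with Rhea, for 1 in total.

1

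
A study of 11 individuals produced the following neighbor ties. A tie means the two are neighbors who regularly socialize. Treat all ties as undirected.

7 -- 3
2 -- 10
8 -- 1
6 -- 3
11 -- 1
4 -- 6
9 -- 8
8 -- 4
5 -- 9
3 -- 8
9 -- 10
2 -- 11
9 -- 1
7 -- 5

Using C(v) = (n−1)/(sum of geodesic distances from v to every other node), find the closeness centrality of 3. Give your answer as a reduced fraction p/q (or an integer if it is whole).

10/21

Distances from 3: 1:2, 2:4, 4:2, 5:2, 6:1, 7:1, 8:1, 9:2, 10:3, 11:3. Sum = 21.
n = 11, so closeness = 10/21.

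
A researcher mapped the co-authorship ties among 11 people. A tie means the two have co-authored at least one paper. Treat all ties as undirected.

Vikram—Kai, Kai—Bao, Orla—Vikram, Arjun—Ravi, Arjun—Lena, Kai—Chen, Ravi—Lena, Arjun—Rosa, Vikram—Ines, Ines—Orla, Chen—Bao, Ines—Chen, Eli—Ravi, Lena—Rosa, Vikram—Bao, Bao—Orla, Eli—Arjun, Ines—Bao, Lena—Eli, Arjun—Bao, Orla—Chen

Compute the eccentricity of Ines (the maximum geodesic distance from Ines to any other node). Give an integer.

Distances from Ines: Arjun:2, Bao:1, Chen:1, Eli:3, Kai:2, Lena:3, Orla:1, Ravi:3, Rosa:3, Vikram:1.
The largest is 3 (to Rosa, Eli, Lena, and Ravi), so the eccentricity of Ines is 3.

3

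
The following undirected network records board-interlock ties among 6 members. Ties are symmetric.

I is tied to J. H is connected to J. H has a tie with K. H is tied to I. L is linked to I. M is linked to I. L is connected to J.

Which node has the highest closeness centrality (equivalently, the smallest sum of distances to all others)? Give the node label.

I

Farness (sum of distances to all others) for each node — H:7, I:6, J:7, K:11, L:9, M:10.
The smallest farness is 6, for I, so I has the highest closeness.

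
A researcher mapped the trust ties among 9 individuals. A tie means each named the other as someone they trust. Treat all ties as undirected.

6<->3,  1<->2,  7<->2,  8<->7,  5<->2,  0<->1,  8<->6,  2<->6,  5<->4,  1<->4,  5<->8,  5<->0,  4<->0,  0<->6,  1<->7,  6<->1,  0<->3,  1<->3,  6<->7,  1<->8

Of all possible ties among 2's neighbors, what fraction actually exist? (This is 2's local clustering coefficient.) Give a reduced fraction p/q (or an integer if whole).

2's neighbors: 1, 5, 6, and 7 (k = 4).
Possible neighbor pairs: C(4,2) = 6. Edges among them: 1–6, 1–7, 6–7 → e = 3.
Clustering(2) = 3/6 = 1/2.

1/2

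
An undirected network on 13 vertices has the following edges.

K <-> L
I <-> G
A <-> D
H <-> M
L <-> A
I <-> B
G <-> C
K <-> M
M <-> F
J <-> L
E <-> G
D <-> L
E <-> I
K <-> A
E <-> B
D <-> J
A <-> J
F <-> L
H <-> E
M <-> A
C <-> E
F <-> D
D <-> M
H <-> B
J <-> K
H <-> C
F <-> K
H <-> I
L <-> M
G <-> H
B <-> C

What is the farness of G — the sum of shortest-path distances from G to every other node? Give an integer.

Distances from G: A:3, B:2, C:1, D:3, E:1, F:3, H:1, I:1, J:4, K:3, L:3, M:2.
Sum = 3 + 2 + 1 + 3 + 1 + 3 + 1 + 1 + 4 + 3 + 3 + 2 = 27.

27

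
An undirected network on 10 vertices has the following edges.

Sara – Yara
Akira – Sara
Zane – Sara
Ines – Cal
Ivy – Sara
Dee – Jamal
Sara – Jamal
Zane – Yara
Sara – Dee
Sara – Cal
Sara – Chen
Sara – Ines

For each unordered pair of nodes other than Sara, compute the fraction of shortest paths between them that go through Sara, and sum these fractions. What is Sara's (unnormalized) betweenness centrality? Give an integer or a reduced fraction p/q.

Pairs whose geodesics pass through Sara — Zane–Cal: 1; Zane–Jamal: 1; Zane–Ivy: 1; Zane–Ines: 1; Zane–Dee: 1; Zane–Akira: 1; Zane–Chen: 1; Cal–Jamal: 1; Cal–Ivy: 1; Cal–Yara: 1; Cal–Dee: 1; Cal–Akira: 1; Cal–Chen: 1; Jamal–Ivy: 1 … (+19 more pairs).
All other pairs contribute 0.
Summing the contributions gives betweenness(Sara) = 33.

33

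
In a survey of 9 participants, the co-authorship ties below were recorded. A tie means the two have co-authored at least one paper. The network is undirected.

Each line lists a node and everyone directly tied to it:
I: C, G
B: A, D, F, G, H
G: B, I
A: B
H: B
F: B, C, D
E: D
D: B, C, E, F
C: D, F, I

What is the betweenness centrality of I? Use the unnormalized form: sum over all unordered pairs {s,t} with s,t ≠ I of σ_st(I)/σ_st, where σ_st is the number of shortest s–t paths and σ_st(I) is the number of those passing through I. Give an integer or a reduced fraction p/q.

1

Pairs whose geodesics pass through I — C–G: 1.
All other pairs contribute 0.
Summing the contributions gives betweenness(I) = 1.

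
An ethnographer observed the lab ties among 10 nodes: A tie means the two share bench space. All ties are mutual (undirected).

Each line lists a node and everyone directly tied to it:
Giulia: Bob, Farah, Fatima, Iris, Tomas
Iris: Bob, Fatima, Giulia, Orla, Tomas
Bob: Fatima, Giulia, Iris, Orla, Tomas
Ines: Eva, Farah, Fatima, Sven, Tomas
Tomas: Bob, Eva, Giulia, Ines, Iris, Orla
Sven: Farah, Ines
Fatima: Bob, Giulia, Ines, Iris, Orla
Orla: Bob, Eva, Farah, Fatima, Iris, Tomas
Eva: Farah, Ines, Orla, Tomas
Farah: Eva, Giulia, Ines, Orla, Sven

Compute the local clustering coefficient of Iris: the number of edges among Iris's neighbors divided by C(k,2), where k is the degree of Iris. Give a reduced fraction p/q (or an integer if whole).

4/5

Iris's neighbors: Bob, Fatima, Giulia, Orla, and Tomas (k = 5).
Possible neighbor pairs: C(5,2) = 10. Edges among them: Bob–Fatima, Bob–Giulia, Bob–Orla, Bob–Tomas, Fatima–Giulia, Fatima–Orla, Giulia–Tomas, Orla–Tomas → e = 8.
Clustering(Iris) = 8/10 = 4/5.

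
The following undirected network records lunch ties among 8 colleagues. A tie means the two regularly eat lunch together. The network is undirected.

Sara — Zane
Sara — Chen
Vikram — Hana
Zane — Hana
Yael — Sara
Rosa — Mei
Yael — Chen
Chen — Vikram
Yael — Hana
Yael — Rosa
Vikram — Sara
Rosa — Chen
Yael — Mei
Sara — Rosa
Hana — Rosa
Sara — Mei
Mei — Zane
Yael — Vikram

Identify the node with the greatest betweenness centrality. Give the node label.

Unnormalized betweenness of each node: Chen:1/4, Hana:17/12, Mei:2/3, Rosa:5/4, Sara:13/4, Vikram:7/12, Yael:2, Zane:7/12.
Sara has the largest value, 13/4, making it the main broker — the node through which the most shortest paths run.

Sara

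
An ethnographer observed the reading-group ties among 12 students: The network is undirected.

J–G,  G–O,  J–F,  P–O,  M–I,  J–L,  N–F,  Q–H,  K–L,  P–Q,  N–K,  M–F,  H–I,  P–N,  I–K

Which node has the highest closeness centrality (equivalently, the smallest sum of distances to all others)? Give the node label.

N

Farness (sum of distances to all others) for each node — F:22, G:28, H:28, I:25, J:25, K:22, L:26, M:26, N:21, O:28, P:23, Q:28.
The smallest farness is 21, for N, so N has the highest closeness.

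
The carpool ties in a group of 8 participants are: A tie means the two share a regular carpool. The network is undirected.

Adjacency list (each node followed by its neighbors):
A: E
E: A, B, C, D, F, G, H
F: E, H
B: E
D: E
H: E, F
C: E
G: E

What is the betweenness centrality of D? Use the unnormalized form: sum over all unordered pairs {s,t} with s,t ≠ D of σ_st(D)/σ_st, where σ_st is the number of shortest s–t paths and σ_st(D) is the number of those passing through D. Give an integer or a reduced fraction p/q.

0

No shortest path between any pair of other nodes passes through D.
Summing the contributions gives betweenness(D) = 0.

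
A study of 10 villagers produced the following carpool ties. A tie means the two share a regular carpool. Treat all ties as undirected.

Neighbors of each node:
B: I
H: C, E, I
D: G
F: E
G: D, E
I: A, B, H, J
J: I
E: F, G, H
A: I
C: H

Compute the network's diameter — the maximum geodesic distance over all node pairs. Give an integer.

Eccentricity of each node (its greatest distance to any other): A:5, B:5, C:4, D:5, E:3, F:4, G:4, H:3, I:4, J:5.
The maximum eccentricity is 5, realized for instance by the pair A–D via A – I – H – E – G – D. So the diameter is 5.

5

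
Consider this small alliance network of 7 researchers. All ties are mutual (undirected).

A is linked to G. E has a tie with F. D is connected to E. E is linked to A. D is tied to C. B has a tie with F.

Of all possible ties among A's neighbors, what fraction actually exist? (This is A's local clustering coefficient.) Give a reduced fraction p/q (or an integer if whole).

A's neighbors: E and G (k = 2).
Possible neighbor pairs: C(2,2) = 1. Edges among them: none → e = 0.
Clustering(A) = 0/1.

0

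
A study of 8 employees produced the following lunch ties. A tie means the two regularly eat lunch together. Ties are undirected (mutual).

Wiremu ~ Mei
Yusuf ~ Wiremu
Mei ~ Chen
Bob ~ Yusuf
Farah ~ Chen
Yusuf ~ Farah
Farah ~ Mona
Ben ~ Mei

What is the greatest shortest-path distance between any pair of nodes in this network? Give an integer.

4

Eccentricity of each node (its greatest distance to any other): Ben:4, Bob:4, Chen:3, Farah:3, Mei:3, Mona:4, Wiremu:3, Yusuf:3.
The maximum eccentricity is 4, realized for instance by the pair Mona–Ben via Mona – Farah – Chen – Mei – Ben. So the diameter is 4.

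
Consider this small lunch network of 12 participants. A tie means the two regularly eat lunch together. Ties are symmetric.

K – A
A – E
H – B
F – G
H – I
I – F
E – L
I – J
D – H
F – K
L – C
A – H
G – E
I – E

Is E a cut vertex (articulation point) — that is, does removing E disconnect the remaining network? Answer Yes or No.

Yes

Removing E leaves {C and L} with no path to {A, B, D, F, G, H, I, J, and K}, so the network splits into 2 components. E is a cut vertex.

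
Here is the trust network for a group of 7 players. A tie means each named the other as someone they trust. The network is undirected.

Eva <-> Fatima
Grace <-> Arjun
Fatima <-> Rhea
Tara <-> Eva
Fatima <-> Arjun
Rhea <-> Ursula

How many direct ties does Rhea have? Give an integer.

2

Rhea is directly tied to Fatima and Ursula. That is 2 neighbors, so the degree of Rhea is 2.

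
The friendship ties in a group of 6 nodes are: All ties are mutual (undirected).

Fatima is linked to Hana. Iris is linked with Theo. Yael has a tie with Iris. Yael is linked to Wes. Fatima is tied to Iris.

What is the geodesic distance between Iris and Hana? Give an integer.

One shortest route is Iris – Fatima – Hana, which uses 2 edges, and Iris and Hana are not directly tied, so nothing shorter exists. So d(Iris,Hana) = 2.

2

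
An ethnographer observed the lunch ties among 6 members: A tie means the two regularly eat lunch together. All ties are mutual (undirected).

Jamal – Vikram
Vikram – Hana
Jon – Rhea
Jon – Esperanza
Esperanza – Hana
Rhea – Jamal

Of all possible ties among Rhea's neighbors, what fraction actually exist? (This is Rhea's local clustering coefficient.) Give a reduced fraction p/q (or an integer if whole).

Rhea's neighbors: Jamal and Jon (k = 2).
Possible neighbor pairs: C(2,2) = 1. Edges among them: none → e = 0.
Clustering(Rhea) = 0/1.

0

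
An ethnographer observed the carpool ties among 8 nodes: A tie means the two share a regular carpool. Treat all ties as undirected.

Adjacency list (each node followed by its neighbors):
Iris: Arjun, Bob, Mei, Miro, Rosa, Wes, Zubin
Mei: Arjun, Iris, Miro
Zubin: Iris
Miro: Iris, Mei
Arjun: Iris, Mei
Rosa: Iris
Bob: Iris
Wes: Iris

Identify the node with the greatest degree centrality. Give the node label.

Degrees — Arjun:2, Bob:1, Iris:7, Mei:3, Miro:2, Rosa:1, Wes:1, Zubin:1.
The maximum is 7, attained only by Iris.

Iris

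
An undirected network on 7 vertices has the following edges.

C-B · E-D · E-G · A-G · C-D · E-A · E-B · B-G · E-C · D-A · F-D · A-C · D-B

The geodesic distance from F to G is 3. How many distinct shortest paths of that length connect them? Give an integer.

3

The shortest distance is 3. The length-3 paths are: F–D–E–G; F–D–A–G; F–D–B–G.
That gives 3 distinct shortest paths.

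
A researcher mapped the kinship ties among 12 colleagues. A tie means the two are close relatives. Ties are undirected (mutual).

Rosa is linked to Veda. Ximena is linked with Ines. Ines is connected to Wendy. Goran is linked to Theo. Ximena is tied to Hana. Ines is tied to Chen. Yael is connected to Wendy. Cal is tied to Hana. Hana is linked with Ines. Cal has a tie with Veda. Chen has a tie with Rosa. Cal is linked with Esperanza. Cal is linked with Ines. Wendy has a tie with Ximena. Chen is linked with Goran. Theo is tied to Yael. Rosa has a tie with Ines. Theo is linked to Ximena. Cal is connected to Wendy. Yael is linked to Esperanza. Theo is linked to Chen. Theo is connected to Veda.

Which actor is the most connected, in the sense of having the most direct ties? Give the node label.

Ines

Degrees — Cal:5, Chen:4, Esperanza:2, Goran:2, Hana:3, Ines:6, Rosa:3, Theo:5, Veda:3, Wendy:4, Ximena:4, Yael:3.
The maximum is 6, attained only by Ines.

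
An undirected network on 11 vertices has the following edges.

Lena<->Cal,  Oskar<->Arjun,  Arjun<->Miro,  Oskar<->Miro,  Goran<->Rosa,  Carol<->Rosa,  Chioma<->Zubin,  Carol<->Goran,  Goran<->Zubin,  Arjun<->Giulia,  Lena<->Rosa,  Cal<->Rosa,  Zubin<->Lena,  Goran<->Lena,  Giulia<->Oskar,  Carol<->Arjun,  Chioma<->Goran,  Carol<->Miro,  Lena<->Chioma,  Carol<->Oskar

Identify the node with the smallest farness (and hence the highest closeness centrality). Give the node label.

Farness (sum of distances to all others) for each node — Arjun:20, Cal:23, Carol:15, Chioma:22, Giulia:28, Goran:16, Lena:20, Miro:21, Oskar:20, Rosa:17, Zubin:22.
The smallest farness is 15, for Carol, so Carol has the highest closeness.

Carol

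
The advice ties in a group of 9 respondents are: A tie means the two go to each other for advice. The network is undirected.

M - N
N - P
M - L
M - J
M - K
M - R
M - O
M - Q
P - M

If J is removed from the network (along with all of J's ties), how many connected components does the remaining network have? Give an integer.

J's neighbors (M) remain reachable from one another through other ties, so the rest of the network stays in one piece.

1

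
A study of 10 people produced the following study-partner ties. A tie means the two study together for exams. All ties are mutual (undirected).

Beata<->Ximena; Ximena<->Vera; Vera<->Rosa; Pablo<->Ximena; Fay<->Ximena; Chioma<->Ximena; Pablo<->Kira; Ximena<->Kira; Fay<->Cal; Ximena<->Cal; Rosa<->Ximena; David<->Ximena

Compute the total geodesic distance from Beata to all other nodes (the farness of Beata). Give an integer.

Distances from Beata: Cal:2, Chioma:2, David:2, Fay:2, Kira:2, Pablo:2, Rosa:2, Vera:2, Ximena:1.
Sum = 2 + 2 + 2 + 2 + 2 + 2 + 2 + 2 + 1 = 17.

17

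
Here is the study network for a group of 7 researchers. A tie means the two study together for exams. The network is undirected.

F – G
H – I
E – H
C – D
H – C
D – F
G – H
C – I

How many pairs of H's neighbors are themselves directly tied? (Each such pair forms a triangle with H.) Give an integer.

H's neighbors: C, E, G, and I.
Neighbor pairs that are themselves tied: H–C–I. Each forms one triangle with H, for 1 in total.

1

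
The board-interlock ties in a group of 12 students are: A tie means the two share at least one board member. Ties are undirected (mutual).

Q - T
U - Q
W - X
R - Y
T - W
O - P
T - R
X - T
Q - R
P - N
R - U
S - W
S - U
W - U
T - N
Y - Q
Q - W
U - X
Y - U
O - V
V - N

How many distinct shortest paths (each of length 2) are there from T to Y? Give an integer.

2

The shortest distance is 2. The length-2 paths are: T–Q–Y; T–R–Y.
That gives 2 distinct shortest paths.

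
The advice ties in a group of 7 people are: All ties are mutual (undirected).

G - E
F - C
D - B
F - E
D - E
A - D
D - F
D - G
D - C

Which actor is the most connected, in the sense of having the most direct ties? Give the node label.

D

Degrees — A:1, B:1, C:2, D:6, E:3, F:3, G:2.
The maximum is 6, attained only by D.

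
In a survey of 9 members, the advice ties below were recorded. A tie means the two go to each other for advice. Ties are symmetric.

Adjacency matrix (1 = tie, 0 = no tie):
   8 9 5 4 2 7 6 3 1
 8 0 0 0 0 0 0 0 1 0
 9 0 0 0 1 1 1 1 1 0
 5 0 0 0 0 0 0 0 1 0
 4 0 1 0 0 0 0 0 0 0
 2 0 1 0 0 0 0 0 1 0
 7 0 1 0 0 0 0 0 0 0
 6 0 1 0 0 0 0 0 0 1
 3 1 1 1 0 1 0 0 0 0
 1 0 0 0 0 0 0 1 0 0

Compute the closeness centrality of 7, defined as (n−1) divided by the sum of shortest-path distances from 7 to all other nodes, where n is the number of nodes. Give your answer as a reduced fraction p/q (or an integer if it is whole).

4/9

Distances from 7: 1:3, 2:2, 3:2, 4:2, 5:3, 6:2, 8:3, 9:1. Sum = 18.
n = 9, so closeness = 8/18 = 4/9.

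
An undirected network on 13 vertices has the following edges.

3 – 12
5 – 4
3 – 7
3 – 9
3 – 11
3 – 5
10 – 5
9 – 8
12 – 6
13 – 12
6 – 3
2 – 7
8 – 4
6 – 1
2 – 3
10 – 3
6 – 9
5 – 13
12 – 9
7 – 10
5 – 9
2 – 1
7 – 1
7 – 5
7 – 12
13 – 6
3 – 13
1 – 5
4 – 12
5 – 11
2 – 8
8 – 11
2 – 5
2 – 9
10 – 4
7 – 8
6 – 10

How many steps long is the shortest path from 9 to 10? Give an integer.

One shortest route is 9 – 5 – 10, which uses 2 edges, and 9 and 10 are not directly tied, so nothing shorter exists. So d(9,10) = 2.

2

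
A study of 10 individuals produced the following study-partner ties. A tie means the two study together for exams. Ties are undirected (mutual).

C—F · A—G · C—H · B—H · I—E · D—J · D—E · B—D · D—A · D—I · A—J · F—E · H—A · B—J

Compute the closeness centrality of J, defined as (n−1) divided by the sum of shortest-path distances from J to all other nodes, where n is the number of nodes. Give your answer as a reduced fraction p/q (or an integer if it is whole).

Distances from J: A:1, B:1, C:3, D:1, E:2, F:3, G:2, H:2, I:2. Sum = 17.
n = 10, so closeness = 9/17.

9/17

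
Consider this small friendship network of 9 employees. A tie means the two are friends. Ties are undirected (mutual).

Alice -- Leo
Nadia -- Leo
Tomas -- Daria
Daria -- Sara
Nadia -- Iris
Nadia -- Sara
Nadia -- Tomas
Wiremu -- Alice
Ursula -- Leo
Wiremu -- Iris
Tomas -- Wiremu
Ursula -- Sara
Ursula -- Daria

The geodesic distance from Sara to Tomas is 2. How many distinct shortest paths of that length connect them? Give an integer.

2

The shortest distance is 2. The length-2 paths are: Sara–Nadia–Tomas; Sara–Daria–Tomas.
That gives 2 distinct shortest paths.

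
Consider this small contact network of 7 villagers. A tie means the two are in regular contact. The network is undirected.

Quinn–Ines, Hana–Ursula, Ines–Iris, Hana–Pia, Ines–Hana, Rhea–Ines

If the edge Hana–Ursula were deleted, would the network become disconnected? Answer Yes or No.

Yes

Without the Hana–Ursula edge there is no alternate route between Hana and Ursula, so the network disconnects. It is a bridge.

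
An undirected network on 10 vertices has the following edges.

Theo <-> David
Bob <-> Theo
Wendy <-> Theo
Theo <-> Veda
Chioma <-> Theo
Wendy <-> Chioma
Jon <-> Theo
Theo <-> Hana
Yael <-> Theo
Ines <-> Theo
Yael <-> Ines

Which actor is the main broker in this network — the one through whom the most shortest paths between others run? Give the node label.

Theo

Unnormalized betweenness of each node: Bob:0, Chioma:0, David:0, Hana:0, Ines:0, Jon:0, Theo:34, Veda:0, Wendy:0, Yael:0.
Theo has the largest value, 34, making it the main broker — the node through which the most shortest paths run.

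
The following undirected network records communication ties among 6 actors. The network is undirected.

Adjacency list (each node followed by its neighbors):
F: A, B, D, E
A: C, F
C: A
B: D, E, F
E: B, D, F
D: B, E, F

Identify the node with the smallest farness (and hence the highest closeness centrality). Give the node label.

Farness (sum of distances to all others) for each node — A:8, B:8, C:12, D:8, E:8, F:6.
The smallest farness is 6, for F, so F has the highest closeness.

F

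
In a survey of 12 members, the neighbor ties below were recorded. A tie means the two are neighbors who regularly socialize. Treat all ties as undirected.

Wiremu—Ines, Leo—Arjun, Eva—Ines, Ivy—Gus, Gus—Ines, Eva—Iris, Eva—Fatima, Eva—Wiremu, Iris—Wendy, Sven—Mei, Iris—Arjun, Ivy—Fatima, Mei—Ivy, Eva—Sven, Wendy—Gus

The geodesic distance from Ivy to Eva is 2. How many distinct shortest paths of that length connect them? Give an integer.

The shortest distance is 2, and the only length-2 path is Ivy–Fatima–Eva. So there is exactly 1 shortest path.

1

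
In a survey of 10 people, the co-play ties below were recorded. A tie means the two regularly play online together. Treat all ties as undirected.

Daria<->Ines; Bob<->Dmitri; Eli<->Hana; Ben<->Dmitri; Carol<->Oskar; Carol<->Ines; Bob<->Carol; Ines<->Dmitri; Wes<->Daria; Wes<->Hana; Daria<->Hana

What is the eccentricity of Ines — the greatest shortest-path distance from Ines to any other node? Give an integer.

3

Distances from Ines: Ben:2, Bob:2, Carol:1, Daria:1, Dmitri:1, Eli:3, Hana:2, Oskar:2, Wes:2.
The largest is 3 (to Eli), so the eccentricity of Ines is 3.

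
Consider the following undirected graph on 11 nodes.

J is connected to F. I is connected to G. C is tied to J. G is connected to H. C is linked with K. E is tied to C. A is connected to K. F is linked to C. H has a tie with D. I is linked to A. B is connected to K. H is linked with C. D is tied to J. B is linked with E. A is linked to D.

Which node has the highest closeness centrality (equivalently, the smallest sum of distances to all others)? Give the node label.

Farness (sum of distances to all others) for each node — A:19, B:25, C:16, D:19, E:23, F:23, G:24, H:18, I:25, J:20, K:18.
The smallest farness is 16, for C, so C has the highest closeness.

C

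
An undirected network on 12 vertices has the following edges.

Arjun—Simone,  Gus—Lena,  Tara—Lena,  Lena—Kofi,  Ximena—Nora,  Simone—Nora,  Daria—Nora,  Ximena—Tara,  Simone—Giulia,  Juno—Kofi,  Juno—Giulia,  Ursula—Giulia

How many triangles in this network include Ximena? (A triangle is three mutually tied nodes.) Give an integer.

Ximena's neighbors are Nora and Tara, but none of them are tied to each other, so no triangle contains Ximena.

0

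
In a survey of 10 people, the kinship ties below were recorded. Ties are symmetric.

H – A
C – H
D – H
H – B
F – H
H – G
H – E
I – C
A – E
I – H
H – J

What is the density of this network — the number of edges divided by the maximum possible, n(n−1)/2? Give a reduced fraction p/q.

11/45

There are 11 edges and 10 nodes, so the maximum possible is C(10,2) = 45.
Density = 11/45.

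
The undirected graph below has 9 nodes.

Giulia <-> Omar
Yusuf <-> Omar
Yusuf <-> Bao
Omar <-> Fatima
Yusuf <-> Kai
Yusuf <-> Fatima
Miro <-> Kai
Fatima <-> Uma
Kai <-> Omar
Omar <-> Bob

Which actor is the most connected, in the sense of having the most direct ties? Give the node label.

Omar

Degrees — Bao:1, Bob:1, Fatima:3, Giulia:1, Kai:3, Miro:1, Omar:5, Uma:1, Yusuf:4.
The maximum is 5, attained only by Omar.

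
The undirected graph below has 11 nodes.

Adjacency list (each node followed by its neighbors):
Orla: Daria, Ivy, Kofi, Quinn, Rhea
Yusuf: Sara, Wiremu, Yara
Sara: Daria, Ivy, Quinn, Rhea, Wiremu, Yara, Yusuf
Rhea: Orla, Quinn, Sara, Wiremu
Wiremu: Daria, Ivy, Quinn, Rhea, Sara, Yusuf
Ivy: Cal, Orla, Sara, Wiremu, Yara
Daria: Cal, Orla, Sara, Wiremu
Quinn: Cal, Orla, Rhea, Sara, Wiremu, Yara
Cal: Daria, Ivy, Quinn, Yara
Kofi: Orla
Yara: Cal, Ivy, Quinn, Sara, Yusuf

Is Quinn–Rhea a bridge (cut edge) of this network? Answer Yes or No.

No

Even without that edge, Quinn still reaches Rhea via Quinn – Orla – Rhea, so the network stays connected. Not a bridge.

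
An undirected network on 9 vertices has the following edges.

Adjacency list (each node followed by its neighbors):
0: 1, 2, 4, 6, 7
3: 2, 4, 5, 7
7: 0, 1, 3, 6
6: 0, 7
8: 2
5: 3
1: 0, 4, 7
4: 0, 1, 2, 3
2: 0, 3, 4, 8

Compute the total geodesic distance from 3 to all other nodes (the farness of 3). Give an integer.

12

Distances from 3: 0:2, 1:2, 2:1, 4:1, 5:1, 6:2, 7:1, 8:2.
Sum = 2 + 2 + 1 + 1 + 1 + 2 + 1 + 2 = 12.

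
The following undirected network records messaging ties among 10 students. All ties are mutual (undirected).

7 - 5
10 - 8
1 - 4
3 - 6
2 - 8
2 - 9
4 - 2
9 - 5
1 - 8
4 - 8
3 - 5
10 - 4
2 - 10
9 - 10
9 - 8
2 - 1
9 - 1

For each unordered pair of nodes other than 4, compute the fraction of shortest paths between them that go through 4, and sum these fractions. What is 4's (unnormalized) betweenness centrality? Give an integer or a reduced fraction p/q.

Pairs whose geodesics pass through 4 — 10–1: 1/4.
All other pairs contribute 0.
Summing the contributions gives betweenness(4) = 1/4.

1/4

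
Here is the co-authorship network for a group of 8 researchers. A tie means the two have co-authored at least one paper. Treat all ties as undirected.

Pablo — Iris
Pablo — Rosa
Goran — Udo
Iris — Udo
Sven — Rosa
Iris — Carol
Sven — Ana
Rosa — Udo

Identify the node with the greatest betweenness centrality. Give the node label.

Rosa

Unnormalized betweenness of each node: Ana:0, Carol:0, Goran:0, Iris:7, Pablo:3, Rosa:11, Sven:6, Udo:9.
Rosa has the largest value, 11, making it the main broker — the node through which the most shortest paths run.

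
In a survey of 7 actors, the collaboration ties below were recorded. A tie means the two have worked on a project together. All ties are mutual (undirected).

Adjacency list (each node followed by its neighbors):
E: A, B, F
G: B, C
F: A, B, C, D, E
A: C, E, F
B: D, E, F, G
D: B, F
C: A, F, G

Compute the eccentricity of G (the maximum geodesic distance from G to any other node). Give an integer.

Distances from G: A:2, B:1, C:1, D:2, E:2, F:2.
The largest is 2 (to F, D, E, and A), so the eccentricity of G is 2.

2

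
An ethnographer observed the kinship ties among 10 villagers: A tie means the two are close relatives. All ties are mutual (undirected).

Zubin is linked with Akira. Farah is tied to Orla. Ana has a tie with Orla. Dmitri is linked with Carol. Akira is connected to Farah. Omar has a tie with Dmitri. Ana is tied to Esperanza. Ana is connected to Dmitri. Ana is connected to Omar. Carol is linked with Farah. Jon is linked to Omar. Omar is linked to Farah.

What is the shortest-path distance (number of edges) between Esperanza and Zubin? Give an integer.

One shortest route is Esperanza – Ana – Omar – Farah – Akira – Zubin, which uses 5 edges, and at distance 4 from Esperanza we only reach {Akira}, which does not include Zubin. So d(Esperanza,Zubin) = 5.

5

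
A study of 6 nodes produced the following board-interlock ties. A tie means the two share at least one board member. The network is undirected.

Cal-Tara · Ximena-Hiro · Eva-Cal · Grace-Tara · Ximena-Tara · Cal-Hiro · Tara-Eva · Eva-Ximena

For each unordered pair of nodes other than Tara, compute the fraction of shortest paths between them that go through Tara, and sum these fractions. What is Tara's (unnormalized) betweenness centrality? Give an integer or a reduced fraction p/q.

13/3

Pairs whose geodesics pass through Tara — Cal–Grace: 1; Cal–Ximena: 1/3; Eva–Grace: 1; Hiro–Grace: 2/2; Grace–Ximena: 1.
All other pairs contribute 0.
Summing the contributions gives betweenness(Tara) = 13/3.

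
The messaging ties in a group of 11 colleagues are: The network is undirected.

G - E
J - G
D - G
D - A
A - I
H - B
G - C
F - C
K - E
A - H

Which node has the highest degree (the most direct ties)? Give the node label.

Degrees — A:3, B:1, C:2, D:2, E:2, F:1, G:4, H:2, I:1, J:1, K:1.
The maximum is 4, attained only by G.

G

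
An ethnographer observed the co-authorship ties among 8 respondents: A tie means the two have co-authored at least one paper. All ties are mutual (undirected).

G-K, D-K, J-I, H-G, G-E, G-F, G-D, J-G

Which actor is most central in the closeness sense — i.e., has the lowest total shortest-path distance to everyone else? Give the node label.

G

Farness (sum of distances to all others) for each node — D:13, E:14, F:14, G:8, H:14, I:18, J:12, K:13.
The smallest farness is 8, for G, so G has the highest closeness.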